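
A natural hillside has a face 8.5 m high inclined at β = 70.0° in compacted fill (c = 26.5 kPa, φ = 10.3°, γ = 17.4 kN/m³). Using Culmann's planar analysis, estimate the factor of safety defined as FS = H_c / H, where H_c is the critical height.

H_c = (4c/γ) · sinβ cosφ / [1 − cos(β − φ)]
    = (4·26.5/17.4) · sin70.0°·cos10.3° / [1 − cos59.7°]
    = 6.092 · 0.9245 / 0.4955 = 11.37 m
FS = H_c / H = 11.37 / 8.5 = 1.337

FS = 1.34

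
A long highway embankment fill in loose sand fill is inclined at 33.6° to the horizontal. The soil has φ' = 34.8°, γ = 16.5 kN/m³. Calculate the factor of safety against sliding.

For a dry cohesionless infinite slope the factor of safety is FS = tanφ' / tanβ.
FS = tan34.8° / tan33.6° = 0.6950 / 0.6644 = 1.046

FS = 1.05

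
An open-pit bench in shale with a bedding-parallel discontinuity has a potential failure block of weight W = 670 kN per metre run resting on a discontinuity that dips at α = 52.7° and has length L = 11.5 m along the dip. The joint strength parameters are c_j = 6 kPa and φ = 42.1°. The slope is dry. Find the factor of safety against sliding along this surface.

FS = 0.82

Resolving the block weight along and normal to the plane and applying the Mohr–Coulomb strength on the joint:
N' = W cosα = 670·cos52.7° = 406.0 kN/m
Driving force T = W sinα = 670·sin52.7° = 533.0 kN/m
Resisting force R = c_j·L + N'·tanφ = 6·11.5 + 406.0·tan42.1° = 69.0 + 366.9 = 435.9 kN/m
FS = R / T = 435.9 / 533.0 = 0.818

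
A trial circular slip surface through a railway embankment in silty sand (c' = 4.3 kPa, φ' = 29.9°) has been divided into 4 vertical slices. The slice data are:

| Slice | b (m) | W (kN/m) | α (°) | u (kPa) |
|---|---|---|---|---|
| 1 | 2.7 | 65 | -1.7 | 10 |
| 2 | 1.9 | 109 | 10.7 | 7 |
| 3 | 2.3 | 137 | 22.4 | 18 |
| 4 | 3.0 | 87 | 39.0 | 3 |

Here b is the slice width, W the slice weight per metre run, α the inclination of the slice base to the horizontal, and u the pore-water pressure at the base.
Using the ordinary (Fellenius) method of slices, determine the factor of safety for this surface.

Ordinary method of slices: FS = Σ[c'·Δl_i + (W_i cosα_i − u_i·Δl_i)·tanφ'] / Σ W_i sinα_i, with Δl_i = b_i / cosα_i.
Slice 1: Δl = 2.7/cos(-1.7°) = 2.701 m; N'_1 = 65·cos(-1.7°) − 10·2.701 = 38.0; c'Δl = 11.62; W sinα = -1.9
Slice 2: Δl = 1.9/cos10.7° = 1.934 m; N'_2 = 109·cos10.7° − 7·1.934 = 93.6; c'Δl = 8.31; W sinα = 20.2
Slice 3: Δl = 2.3/cos22.4° = 2.488 m; N'_3 = 137·cos22.4° − 18·2.488 = 81.9; c'Δl = 10.70; W sinα = 52.2
Slice 4: Δl = 3.0/cos39.0° = 3.860 m; N'_4 = 87·cos39.0° − 3·3.860 = 56.0; c'Δl = 16.60; W sinα = 54.8
Σc'Δl = 47.2 kN/m; ΣN' = 269.4 kN/m; ΣW sinα = 125.3 kN/m
Resisting = 47.2 + 269.4·tan29.9° = 47.2 + 154.9 = 202.2 kN/m
FS = 202.2 / 125.3 = 1.614

FS = 1.61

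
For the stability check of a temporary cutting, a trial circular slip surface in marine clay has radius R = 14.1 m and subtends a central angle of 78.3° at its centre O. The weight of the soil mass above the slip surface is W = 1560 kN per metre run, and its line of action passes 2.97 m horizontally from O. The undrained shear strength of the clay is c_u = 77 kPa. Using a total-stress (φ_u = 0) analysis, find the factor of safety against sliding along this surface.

Taking moments about the centre O, the resisting moment is provided by the undrained shear strength acting along the arc:
Arc length L_a = R·θ = 14.1·(78.3°·π/180) = 14.1·1.3666 = 19.27 m
M_R = c_u·L_a·R = 77·19.27·14.1 = 20920.3 kN·m/m
M_D = W·d = 1560·2.97 = 4633.2 kN·m/m
FS = M_R / M_D = 20920.3 / 4633.2 = 4.515

FS = 4.52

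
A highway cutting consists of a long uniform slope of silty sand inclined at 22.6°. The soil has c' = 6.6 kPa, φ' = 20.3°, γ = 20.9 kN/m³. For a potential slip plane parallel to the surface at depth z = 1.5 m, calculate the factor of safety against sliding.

For an infinite slope with a slip plane parallel to the surface (no pore pressure): FS = [c' + γz cos²β tanφ'] / [γz sinβ cosβ].
γz = 20.9·1.5 = 31.35 kN/m²
Numerator = 6.6 + 31.35·cos²22.6°·tan20.3° = 6.6 + 31.35·0.8523·0.3699 = 16.484 kPa
Denominator = 31.35·sin22.6°·cos22.6° = 31.35·0.3843·0.9232 = 11.123 kPa
FS = 16.484 / 11.123 = 1.482

FS = 1.48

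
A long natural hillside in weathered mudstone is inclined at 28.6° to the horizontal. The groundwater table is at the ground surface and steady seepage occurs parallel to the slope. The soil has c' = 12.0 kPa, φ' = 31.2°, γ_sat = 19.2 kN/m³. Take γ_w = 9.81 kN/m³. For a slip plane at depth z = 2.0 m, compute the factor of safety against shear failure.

FS = 1.29

With seepage parallel to the slope and the water table at the surface, the effective normal stress on the slip plane uses the buoyant unit weight γ' = γ_sat − γ_w while the driving shear stress uses γ_sat:
FS = [c' + γ' z cos²β tanφ'] / [γ_sat z sinβ cosβ]
γ' = 19.2 − 9.81 = 9.39 kN/m³
Numerator = 12.0 + 9.39·2.0·cos²28.6°·tan31.2° = 12.0 + 9.39·2.0·0.7709·0.6056 = 20.767 kPa
Denominator = 19.2·2.0·sin28.6°·cos28.6° = 19.2·2.0·0.4787·0.8780 = 16.139 kPa
FS = 20.767 / 16.139 = 1.287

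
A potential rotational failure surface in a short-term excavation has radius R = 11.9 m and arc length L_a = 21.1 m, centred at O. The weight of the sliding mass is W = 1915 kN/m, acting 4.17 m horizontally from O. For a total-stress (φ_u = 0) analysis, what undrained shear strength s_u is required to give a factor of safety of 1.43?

s_u = 45.5 kPa

FS = s_u·L_a·R / (W·d), so s_u = FS·W·d / (L_a·R).
s_u = 1.43·1915·4.17 / (21.10·11.9) = 11419.3 / 251.09 = 45.48 kPa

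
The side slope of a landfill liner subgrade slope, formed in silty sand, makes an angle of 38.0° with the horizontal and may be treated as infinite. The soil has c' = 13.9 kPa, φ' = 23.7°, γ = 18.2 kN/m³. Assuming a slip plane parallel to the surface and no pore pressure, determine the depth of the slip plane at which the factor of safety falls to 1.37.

z = 1.95 m

Setting FS = 1.37 in FS = [c' + γz cos²β tanφ'] / [γz sinβ cosβ] and solving for z:
z = c' / [γ cosβ (FS·sinβ − cosβ·tanφ')]
  = 13.9 / [18.2·cos38.0°·(1.37·sin38.0° − cos38.0°·tan23.7°)]
  = 13.9 / [18.2·0.7880·(1.37·0.6157 − 0.7880·0.4390)]
  = 13.9 / 7.1357 = 1.948 m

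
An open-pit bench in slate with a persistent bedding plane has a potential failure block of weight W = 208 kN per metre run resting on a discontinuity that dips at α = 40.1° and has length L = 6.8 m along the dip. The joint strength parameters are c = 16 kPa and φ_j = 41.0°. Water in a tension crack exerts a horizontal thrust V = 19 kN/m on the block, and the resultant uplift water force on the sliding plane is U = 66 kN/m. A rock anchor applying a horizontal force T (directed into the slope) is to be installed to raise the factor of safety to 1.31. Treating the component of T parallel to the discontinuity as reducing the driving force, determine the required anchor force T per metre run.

Resolving forces along and normal to the sliding plane, with the horizontal anchor force T adding T·sinα to the effective normal force and T·cosα acting up the plane against the driving force:
FS = [cL + (W cosα − U − V sinα + T sinα) tanφ_j] / [W sinα + V cosα − T cosα]
Without the anchor: N' = 80.9 kN/m, driving T_d = 148.5 kN/m, resisting R = 16·6.8 + 80.9·tan41.0° = 179.1 kN/m, FS = 1.21.
Setting FS = 1.31 and solving for T:
1.31·(148.5 − T cos40.1°) = 179.1 + T sin40.1°·tan41.0°
T·(sin40.1°·tan41.0° + 1.31·cos40.1°) = 1.31·148.5 − 179.1
T·(0.6441·0.8693 + 1.31·0.7649) = 194.5 − 179.1 = 15.5
T·1.5620 = 15.5
T = 9.9 kN/m

T = 10 kN/m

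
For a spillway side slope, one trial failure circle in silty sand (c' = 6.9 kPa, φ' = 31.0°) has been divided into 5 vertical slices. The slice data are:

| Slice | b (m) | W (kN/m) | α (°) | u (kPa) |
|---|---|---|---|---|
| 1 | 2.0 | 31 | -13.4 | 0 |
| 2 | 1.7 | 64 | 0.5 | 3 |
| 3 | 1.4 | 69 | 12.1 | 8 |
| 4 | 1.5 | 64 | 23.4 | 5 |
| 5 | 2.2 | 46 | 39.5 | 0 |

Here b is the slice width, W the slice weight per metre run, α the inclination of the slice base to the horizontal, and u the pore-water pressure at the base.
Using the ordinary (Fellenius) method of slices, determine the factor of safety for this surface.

FS = 3.29

Ordinary method of slices: FS = Σ[c'·Δl_i + (W_i cosα_i − u_i·Δl_i)·tanφ'] / Σ W_i sinα_i, with Δl_i = b_i / cosα_i.
Slice 1: Δl = 2.0/cos(-13.4°) = 2.056 m; N'_1 = 31·cos(-13.4°) − 0·2.056 = 30.2; c'Δl = 14.19; W sinα = -7.2
Slice 2: Δl = 1.7/cos0.5° = 1.700 m; N'_2 = 64·cos0.5° − 3·1.700 = 58.9; c'Δl = 11.73; W sinα = 0.6
Slice 3: Δl = 1.4/cos12.1° = 1.432 m; N'_3 = 69·cos12.1° − 8·1.432 = 56.0; c'Δl = 9.88; W sinα = 14.5
Slice 4: Δl = 1.5/cos23.4° = 1.634 m; N'_4 = 64·cos23.4° − 5·1.634 = 50.6; c'Δl = 11.28; W sinα = 25.4
Slice 5: Δl = 2.2/cos39.5° = 2.851 m; N'_5 = 46·cos39.5° − 0·2.851 = 35.5; c'Δl = 19.67; W sinα = 29.3
Σc'Δl = 66.7 kN/m; ΣN' = 231.1 kN/m; ΣW sinα = 62.5 kN/m
Resisting = 66.7 + 231.1·tan31.0° = 66.7 + 138.9 = 205.6 kN/m
FS = 205.6 / 62.5 = 3.289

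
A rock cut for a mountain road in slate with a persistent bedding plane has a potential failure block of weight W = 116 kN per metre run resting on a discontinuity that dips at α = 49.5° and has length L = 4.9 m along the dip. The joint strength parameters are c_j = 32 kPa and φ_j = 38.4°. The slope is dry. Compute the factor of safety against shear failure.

FS = 2.45

Resolving the block weight along and normal to the plane and applying the Mohr–Coulomb strength on the joint:
N' = W cosα = 116·cos49.5° = 75.3 kN/m
Driving force T = W sinα = 116·sin49.5° = 88.2 kN/m
Resisting force R = c_j·L + N'·tanφ_j = 32·4.9 + 75.3·tan38.4° = 156.8 + 59.7 = 216.5 kN/m
FS = R / T = 216.5 / 88.2 = 2.455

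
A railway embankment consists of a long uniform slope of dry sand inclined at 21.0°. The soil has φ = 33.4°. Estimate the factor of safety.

For a dry cohesionless infinite slope the factor of safety is FS = tanφ / tanβ.
FS = tan33.4° / tan21.0° = 0.6594 / 0.3839 = 1.718

FS = 1.72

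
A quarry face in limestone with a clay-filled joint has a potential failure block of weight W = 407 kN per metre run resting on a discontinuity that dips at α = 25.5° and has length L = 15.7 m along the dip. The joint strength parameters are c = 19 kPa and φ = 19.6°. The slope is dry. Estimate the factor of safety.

Resolving the block weight along and normal to the plane and applying the Mohr–Coulomb strength on the joint:
N' = W cosα = 407·cos25.5° = 367.4 kN/m
Driving force T = W sinα = 407·sin25.5° = 175.2 kN/m
Resisting force R = c·L + N'·tanφ = 19·15.7 + 367.4·tan19.6° = 298.3 + 130.8 = 429.1 kN/m
FS = R / T = 429.1 / 175.2 = 2.449

FS = 2.45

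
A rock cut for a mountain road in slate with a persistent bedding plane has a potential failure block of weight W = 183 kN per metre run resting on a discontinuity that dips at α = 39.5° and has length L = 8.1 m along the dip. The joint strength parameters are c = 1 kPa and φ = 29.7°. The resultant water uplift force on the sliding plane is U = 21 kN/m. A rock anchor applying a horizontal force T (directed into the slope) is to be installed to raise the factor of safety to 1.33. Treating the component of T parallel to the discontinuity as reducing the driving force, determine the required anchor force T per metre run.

T = 56 kN/m

Resolving forces along and normal to the sliding plane, with the horizontal anchor force T adding T·sinα to the effective normal force and T·cosα acting up the plane against the driving force:
FS = [cL + (W cosα − U + T sinα) tanφ] / [W sinα − T cosα]
Without the anchor: N' = 120.2 kN/m, driving T_d = 116.4 kN/m, resisting R = 1·8.1 + 120.2·tan29.7° = 76.7 kN/m, FS = 0.66.
Setting FS = 1.33 and solving for T:
1.33·(116.4 − T cos39.5°) = 76.7 + T sin39.5°·tan29.7°
T·(sin39.5°·tan29.7° + 1.33·cos39.5°) = 1.33·116.4 − 76.7
T·(0.6361·0.5704 + 1.33·0.7716) = 154.8 − 76.7 = 78.2
T·1.3891 = 78.2
T = 56.3 kN/m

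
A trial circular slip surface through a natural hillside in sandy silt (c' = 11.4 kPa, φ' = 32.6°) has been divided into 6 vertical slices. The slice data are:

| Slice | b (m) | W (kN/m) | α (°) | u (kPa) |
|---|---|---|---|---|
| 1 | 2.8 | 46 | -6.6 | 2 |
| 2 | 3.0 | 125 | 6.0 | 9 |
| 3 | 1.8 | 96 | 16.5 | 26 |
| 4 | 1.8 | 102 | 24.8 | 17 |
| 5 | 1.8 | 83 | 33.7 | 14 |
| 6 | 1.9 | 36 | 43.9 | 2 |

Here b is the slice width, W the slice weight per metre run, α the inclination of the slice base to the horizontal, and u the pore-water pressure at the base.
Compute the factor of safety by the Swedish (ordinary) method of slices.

FS = 2.39

Ordinary method of slices: FS = Σ[c'·Δl_i + (W_i cosα_i − u_i·Δl_i)·tanφ'] / Σ W_i sinα_i, with Δl_i = b_i / cosα_i.
Slice 1: Δl = 2.8/cos(-6.6°) = 2.819 m; N'_1 = 46·cos(-6.6°) − 2·2.819 = 40.1; c'Δl = 32.13; W sinα = -5.3
Slice 2: Δl = 3.0/cos6.0° = 3.017 m; N'_2 = 125·cos6.0° − 9·3.017 = 97.2; c'Δl = 34.39; W sinα = 13.1
Slice 3: Δl = 1.8/cos16.5° = 1.877 m; N'_3 = 96·cos16.5° − 26·1.877 = 43.2; c'Δl = 21.40; W sinα = 27.3
Slice 4: Δl = 1.8/cos24.8° = 1.983 m; N'_4 = 102·cos24.8° − 17·1.983 = 58.9; c'Δl = 22.60; W sinα = 42.8
Slice 5: Δl = 1.8/cos33.7° = 2.164 m; N'_5 = 83·cos33.7° − 14·2.164 = 38.8; c'Δl = 24.66; W sinα = 46.1
Slice 6: Δl = 1.9/cos43.9° = 2.637 m; N'_6 = 36·cos43.9° − 2·2.637 = 20.7; c'Δl = 30.06; W sinα = 25.0
Σc'Δl = 165.3 kN/m; ΣN' = 298.8 kN/m; ΣW sinα = 148.8 kN/m
Resisting = 165.3 + 298.8·tan32.6° = 165.3 + 191.1 = 356.3 kN/m
FS = 356.3 / 148.8 = 2.394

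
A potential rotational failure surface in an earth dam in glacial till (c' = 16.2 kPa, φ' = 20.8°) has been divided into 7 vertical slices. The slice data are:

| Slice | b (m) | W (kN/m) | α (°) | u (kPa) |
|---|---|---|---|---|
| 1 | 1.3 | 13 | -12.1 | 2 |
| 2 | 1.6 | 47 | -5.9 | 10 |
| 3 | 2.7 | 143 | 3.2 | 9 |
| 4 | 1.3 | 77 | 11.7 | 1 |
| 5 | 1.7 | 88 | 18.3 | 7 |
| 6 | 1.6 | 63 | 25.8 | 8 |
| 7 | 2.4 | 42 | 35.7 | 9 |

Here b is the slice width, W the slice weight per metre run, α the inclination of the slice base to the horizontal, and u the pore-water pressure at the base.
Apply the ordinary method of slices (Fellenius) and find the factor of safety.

Ordinary method of slices: FS = Σ[c'·Δl_i + (W_i cosα_i − u_i·Δl_i)·tanφ'] / Σ W_i sinα_i, with Δl_i = b_i / cosα_i.
Slice 1: Δl = 1.3/cos(-12.1°) = 1.330 m; N'_1 = 13·cos(-12.1°) − 2·1.330 = 10.1; c'Δl = 21.54; W sinα = -2.7
Slice 2: Δl = 1.6/cos(-5.9°) = 1.609 m; N'_2 = 47·cos(-5.9°) − 10·1.609 = 30.7; c'Δl = 26.06; W sinα = -4.8
Slice 3: Δl = 2.7/cos3.2° = 2.704 m; N'_3 = 143·cos3.2° − 9·2.704 = 118.4; c'Δl = 43.81; W sinα = 8.0
Slice 4: Δl = 1.3/cos11.7° = 1.328 m; N'_4 = 77·cos11.7° − 1·1.328 = 74.1; c'Δl = 21.51; W sinα = 15.6
Slice 5: Δl = 1.7/cos18.3° = 1.791 m; N'_5 = 88·cos18.3° − 7·1.791 = 71.0; c'Δl = 29.01; W sinα = 27.6
Slice 6: Δl = 1.6/cos25.8° = 1.777 m; N'_6 = 63·cos25.8° − 8·1.777 = 42.5; c'Δl = 28.79; W sinα = 27.4
Slice 7: Δl = 2.4/cos35.7° = 2.955 m; N'_7 = 42·cos35.7° − 9·2.955 = 7.5; c'Δl = 47.88; W sinα = 24.5
Σc'Δl = 218.6 kN/m; ΣN' = 354.3 kN/m; ΣW sinα = 95.6 kN/m
Resisting = 218.6 + 354.3·tan20.8° = 218.6 + 134.6 = 353.2 kN/m
FS = 353.2 / 95.6 = 3.694

FS = 3.69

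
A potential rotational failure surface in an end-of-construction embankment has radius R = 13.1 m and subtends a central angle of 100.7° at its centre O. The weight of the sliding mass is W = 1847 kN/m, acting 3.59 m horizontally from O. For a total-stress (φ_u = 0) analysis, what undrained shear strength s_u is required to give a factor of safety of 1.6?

FS = s_u·L_a·R / (W·d), so s_u = FS·W·d / (L_a·R).
Arc length L_a = R·θ = 13.1·(100.7°·π/180) = 13.1·1.7575 = 23.02 m
s_u = 1.6·1847·3.59 / (23.02·13.1) = 10609.2 / 301.61 = 35.17 kPa

s_u = 35.2 kPa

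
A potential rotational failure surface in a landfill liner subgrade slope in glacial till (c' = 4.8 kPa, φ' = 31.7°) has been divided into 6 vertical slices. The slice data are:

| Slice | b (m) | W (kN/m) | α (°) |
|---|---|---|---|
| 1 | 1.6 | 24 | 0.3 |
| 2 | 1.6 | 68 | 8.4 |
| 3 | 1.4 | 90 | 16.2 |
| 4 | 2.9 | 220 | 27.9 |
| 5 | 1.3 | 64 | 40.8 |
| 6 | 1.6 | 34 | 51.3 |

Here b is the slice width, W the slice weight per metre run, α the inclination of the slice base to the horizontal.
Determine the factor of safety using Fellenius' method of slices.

FS = 1.61

Ordinary method of slices: FS = Σ[c'·Δl_i + (W_i cosα_i)·tanφ'] / Σ W_i sinα_i, with Δl_i = b_i / cosα_i.
Slice 1: Δl = 1.6/cos0.3° = 1.600 m; N'_1 = 24·cos0.3° = 24.0; c'Δl = 7.68; W sinα = 0.1
Slice 2: Δl = 1.6/cos8.4° = 1.617 m; N'_2 = 68·cos8.4° = 67.3; c'Δl = 7.76; W sinα = 9.9
Slice 3: Δl = 1.4/cos16.2° = 1.458 m; N'_3 = 90·cos16.2° = 86.4; c'Δl = 7.00; W sinα = 25.1
Slice 4: Δl = 2.9/cos27.9° = 3.281 m; N'_4 = 220·cos27.9° = 194.4; c'Δl = 15.75; W sinα = 102.9
Slice 5: Δl = 1.3/cos40.8° = 1.717 m; N'_5 = 64·cos40.8° = 48.4; c'Δl = 8.24; W sinα = 41.8
Slice 6: Δl = 1.6/cos51.3° = 2.559 m; N'_6 = 34·cos51.3° = 21.3; c'Δl = 12.28; W sinα = 26.5
Σc'Δl = 58.7 kN/m; ΣN' = 441.8 kN/m; ΣW sinα = 206.5 kN/m
Resisting = 58.7 + 441.8·tan31.7° = 58.7 + 272.9 = 331.6 kN/m
FS = 331.6 / 206.5 = 1.606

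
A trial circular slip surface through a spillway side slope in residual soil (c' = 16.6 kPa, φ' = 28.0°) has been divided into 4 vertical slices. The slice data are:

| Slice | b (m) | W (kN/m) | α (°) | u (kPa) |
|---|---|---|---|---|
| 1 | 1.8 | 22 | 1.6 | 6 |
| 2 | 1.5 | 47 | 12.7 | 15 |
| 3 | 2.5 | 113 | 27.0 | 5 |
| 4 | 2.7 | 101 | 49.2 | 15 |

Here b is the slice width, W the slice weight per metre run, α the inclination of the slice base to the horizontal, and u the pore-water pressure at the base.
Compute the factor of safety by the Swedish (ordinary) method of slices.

Ordinary method of slices: FS = Σ[c'·Δl_i + (W_i cosα_i − u_i·Δl_i)·tanφ'] / Σ W_i sinα_i, with Δl_i = b_i / cosα_i.
Slice 1: Δl = 1.8/cos1.6° = 1.801 m; N'_1 = 22·cos1.6° − 6·1.801 = 11.2; c'Δl = 29.89; W sinα = 0.6
Slice 2: Δl = 1.5/cos12.7° = 1.538 m; N'_2 = 47·cos12.7° − 15·1.538 = 22.8; c'Δl = 25.52; W sinα = 10.3
Slice 3: Δl = 2.5/cos27.0° = 2.806 m; N'_3 = 113·cos27.0° − 5·2.806 = 86.7; c'Δl = 46.58; W sinα = 51.3
Slice 4: Δl = 2.7/cos49.2° = 4.132 m; N'_4 = 101·cos49.2° − 15·4.132 = 4.0; c'Δl = 68.59; W sinα = 76.5
Σc'Δl = 170.6 kN/m; ΣN' = 124.6 kN/m; ΣW sinα = 138.7 kN/m
Resisting = 170.6 + 124.6·tan28.0° = 170.6 + 66.3 = 236.9 kN/m
FS = 236.9 / 138.7 = 1.708

FS = 1.71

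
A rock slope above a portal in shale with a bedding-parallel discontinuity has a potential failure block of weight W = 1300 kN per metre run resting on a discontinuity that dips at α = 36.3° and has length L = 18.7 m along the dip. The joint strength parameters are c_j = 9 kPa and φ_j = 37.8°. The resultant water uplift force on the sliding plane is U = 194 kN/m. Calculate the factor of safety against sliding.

Resolving the block weight along and normal to the plane and applying the Mohr–Coulomb strength on the joint:
N' = W cosα − U = 1300·cos36.3° − 194 = 853.7 kN/m
Driving force T = W sinα = 1300·sin36.3° = 769.6 kN/m
Resisting force R = c_j·L + N'·tanφ_j = 9·18.7 + 853.7·tan37.8° = 168.3 + 662.2 = 830.5 kN/m
FS = R / T = 830.5 / 769.6 = 1.079

FS = 1.08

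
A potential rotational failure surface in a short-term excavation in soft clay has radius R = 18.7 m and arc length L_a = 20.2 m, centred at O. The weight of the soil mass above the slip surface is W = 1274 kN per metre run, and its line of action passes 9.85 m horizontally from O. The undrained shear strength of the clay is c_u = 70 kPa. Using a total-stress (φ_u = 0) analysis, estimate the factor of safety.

FS = 2.11

Taking moments about the centre O, the resisting moment is provided by the undrained shear strength acting along the arc:
M_R = c_u·L_a·R = 70·20.20·18.7 = 26441.8 kN·m/m
M_D = W·d = 1274·9.85 = 12548.9 kN·m/m
FS = M_R / M_D = 26441.8 / 12548.9 = 2.107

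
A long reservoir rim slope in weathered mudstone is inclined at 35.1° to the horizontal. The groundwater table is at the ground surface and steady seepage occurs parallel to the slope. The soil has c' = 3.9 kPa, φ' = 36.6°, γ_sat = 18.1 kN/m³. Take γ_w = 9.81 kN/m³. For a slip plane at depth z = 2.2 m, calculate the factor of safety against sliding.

With seepage parallel to the slope and the water table at the surface, the effective normal stress on the slip plane uses the buoyant unit weight γ' = γ_sat − γ_w while the driving shear stress uses γ_sat:
FS = [c' + γ' z cos²β tanφ'] / [γ_sat z sinβ cosβ]
γ' = 18.1 − 9.81 = 8.29 kN/m³
Numerator = 3.9 + 8.29·2.2·cos²35.1°·tan36.6° = 3.9 + 8.29·2.2·0.6694·0.7427 = 12.966 kPa
Denominator = 18.1·2.2·sin35.1°·cos35.1° = 18.1·2.2·0.5750·0.8181 = 18.733 kPa
FS = 12.966 / 18.733 = 0.692

FS = 0.69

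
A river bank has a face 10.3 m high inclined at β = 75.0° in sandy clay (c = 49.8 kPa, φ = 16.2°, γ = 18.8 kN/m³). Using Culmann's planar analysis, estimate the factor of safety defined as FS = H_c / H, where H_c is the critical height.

FS = 1.98

H_c = (4c/γ) · sinβ cosφ / [1 − cos(β − φ)]
    = (4·49.8/18.8) · sin75.0°·cos16.2° / [1 − cos58.8°]
    = 10.596 · 0.9276 / 0.4820 = 20.39 m
FS = H_c / H = 20.39 / 10.3 = 1.980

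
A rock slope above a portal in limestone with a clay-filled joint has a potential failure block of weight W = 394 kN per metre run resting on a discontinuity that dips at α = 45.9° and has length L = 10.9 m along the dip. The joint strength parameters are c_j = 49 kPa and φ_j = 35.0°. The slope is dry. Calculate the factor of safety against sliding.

Resolving the block weight along and normal to the plane and applying the Mohr–Coulomb strength on the joint:
N' = W cosα = 394·cos45.9° = 274.2 kN/m
Driving force T = W sinα = 394·sin45.9° = 282.9 kN/m
Resisting force R = c_j·L + N'·tanφ_j = 49·10.9 + 274.2·tan35.0° = 534.1 + 192.0 = 726.1 kN/m
FS = R / T = 726.1 / 282.9 = 2.566

FS = 2.57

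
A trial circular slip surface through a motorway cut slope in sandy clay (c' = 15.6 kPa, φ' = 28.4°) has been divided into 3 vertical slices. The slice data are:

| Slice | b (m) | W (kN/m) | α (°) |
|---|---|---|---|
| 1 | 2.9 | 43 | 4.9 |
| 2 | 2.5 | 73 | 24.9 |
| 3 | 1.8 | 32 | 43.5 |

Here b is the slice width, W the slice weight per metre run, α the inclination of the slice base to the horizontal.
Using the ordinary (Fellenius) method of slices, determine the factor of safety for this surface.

Ordinary method of slices: FS = Σ[c'·Δl_i + (W_i cosα_i)·tanφ'] / Σ W_i sinα_i, with Δl_i = b_i / cosα_i.
Slice 1: Δl = 2.9/cos4.9° = 2.911 m; N'_1 = 43·cos4.9° = 42.8; c'Δl = 45.41; W sinα = 3.7
Slice 2: Δl = 2.5/cos24.9° = 2.756 m; N'_2 = 73·cos24.9° = 66.2; c'Δl = 43.00; W sinα = 30.7
Slice 3: Δl = 1.8/cos43.5° = 2.481 m; N'_3 = 32·cos43.5° = 23.2; c'Δl = 38.71; W sinα = 22.0
Σc'Δl = 127.1 kN/m; ΣN' = 132.3 kN/m; ΣW sinα = 56.4 kN/m
Resisting = 127.1 + 132.3·tan28.4° = 127.1 + 71.5 = 198.6 kN/m
FS = 198.6 / 56.4 = 3.520

FS = 3.52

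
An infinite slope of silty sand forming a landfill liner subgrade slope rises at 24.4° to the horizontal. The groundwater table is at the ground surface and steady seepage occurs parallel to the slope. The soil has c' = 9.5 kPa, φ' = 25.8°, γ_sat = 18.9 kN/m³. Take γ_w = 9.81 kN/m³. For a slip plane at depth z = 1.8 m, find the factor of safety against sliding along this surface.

FS = 1.25

With seepage parallel to the slope and the water table at the surface, the effective normal stress on the slip plane uses the buoyant unit weight γ' = γ_sat − γ_w while the driving shear stress uses γ_sat:
FS = [c' + γ' z cos²β tanφ'] / [γ_sat z sinβ cosβ]
γ' = 18.9 − 9.81 = 9.09 kN/m³
Numerator = 9.5 + 9.09·1.8·cos²24.4°·tan25.8° = 9.5 + 9.09·1.8·0.8293·0.4834 = 16.060 kPa
Denominator = 18.9·1.8·sin24.4°·cos24.4° = 18.9·1.8·0.4131·0.9107 = 12.799 kPa
FS = 16.060 / 12.799 = 1.255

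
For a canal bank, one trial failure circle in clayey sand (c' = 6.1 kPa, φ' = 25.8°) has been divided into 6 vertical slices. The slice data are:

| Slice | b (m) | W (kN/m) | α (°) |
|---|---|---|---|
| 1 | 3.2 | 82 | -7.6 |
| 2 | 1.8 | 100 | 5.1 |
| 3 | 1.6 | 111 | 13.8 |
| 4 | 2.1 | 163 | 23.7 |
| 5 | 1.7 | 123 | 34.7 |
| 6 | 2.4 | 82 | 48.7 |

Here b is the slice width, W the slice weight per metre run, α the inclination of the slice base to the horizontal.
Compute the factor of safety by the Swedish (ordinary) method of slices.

FS = 1.70

Ordinary method of slices: FS = Σ[c'·Δl_i + (W_i cosα_i)·tanφ'] / Σ W_i sinα_i, with Δl_i = b_i / cosα_i.
Slice 1: Δl = 3.2/cos(-7.6°) = 3.228 m; N'_1 = 82·cos(-7.6°) = 81.3; c'Δl = 19.69; W sinα = -10.8
Slice 2: Δl = 1.8/cos5.1° = 1.807 m; N'_2 = 100·cos5.1° = 99.6; c'Δl = 11.02; W sinα = 8.9
Slice 3: Δl = 1.6/cos13.8° = 1.648 m; N'_3 = 111·cos13.8° = 107.8; c'Δl = 10.05; W sinα = 26.5
Slice 4: Δl = 2.1/cos23.7° = 2.293 m; N'_4 = 163·cos23.7° = 149.3; c'Δl = 13.99; W sinα = 65.5
Slice 5: Δl = 1.7/cos34.7° = 2.068 m; N'_5 = 123·cos34.7° = 101.1; c'Δl = 12.61; W sinα = 70.0
Slice 6: Δl = 2.4/cos48.7° = 3.636 m; N'_6 = 82·cos48.7° = 54.1; c'Δl = 22.18; W sinα = 61.6
Σc'Δl = 89.6 kN/m; ΣN' = 593.2 kN/m; ΣW sinα = 221.7 kN/m
Resisting = 89.6 + 593.2·tan25.8° = 89.6 + 286.8 = 376.3 kN/m
FS = 376.3 / 221.7 = 1.698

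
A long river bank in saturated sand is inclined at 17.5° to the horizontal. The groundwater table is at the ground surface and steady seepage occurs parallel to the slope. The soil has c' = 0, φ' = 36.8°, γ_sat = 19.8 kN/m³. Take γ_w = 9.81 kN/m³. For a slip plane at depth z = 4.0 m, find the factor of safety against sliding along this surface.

With seepage parallel to the slope and the water table at the surface, the effective normal stress on the slip plane uses the buoyant unit weight γ' = γ_sat − γ_w while the driving shear stress uses γ_sat:
FS = [c' + γ' z cos²β tanφ'] / [γ_sat z sinβ cosβ]
(For c' = 0 this reduces to FS = (γ'/γ_sat)·tanφ'/tanβ.)
γ' = 19.8 − 9.81 = 9.99 kN/m³
Numerator = 0.0 + 9.99·4.0·cos²17.5°·tan36.8° = 0.0 + 9.99·4.0·0.9096·0.7481 = 27.191 kPa
Denominator = 19.8·4.0·sin17.5°·cos17.5° = 19.8·4.0·0.3007·0.9537 = 22.714 kPa
FS = 27.191 / 22.714 = 1.197

FS = 1.20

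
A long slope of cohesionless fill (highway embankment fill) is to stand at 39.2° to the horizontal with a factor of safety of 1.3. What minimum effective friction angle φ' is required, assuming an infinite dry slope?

FS = tanφ'/tanβ ⇒ tanφ' = FS · tanβ = 1.3 · tan39.2° = 1.0603
φ' = arctan(1.0603) = 46.68°

φ' = 46.7°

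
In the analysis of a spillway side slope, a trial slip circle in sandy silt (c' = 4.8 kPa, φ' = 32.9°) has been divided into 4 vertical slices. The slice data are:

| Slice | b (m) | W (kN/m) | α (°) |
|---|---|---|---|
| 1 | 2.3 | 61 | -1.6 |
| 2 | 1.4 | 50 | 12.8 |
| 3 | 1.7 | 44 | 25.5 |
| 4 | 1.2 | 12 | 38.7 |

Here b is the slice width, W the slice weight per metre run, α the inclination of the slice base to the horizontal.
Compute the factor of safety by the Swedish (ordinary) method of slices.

FS = 3.83

Ordinary method of slices: FS = Σ[c'·Δl_i + (W_i cosα_i)·tanφ'] / Σ W_i sinα_i, with Δl_i = b_i / cosα_i.
Slice 1: Δl = 2.3/cos(-1.6°) = 2.301 m; N'_1 = 61·cos(-1.6°) = 61.0; c'Δl = 11.04; W sinα = -1.7
Slice 2: Δl = 1.4/cos12.8° = 1.436 m; N'_2 = 50·cos12.8° = 48.8; c'Δl = 6.89; W sinα = 11.1
Slice 3: Δl = 1.7/cos25.5° = 1.883 m; N'_3 = 44·cos25.5° = 39.7; c'Δl = 9.04; W sinα = 18.9
Slice 4: Δl = 1.2/cos38.7° = 1.538 m; N'_4 = 12·cos38.7° = 9.4; c'Δl = 7.38; W sinα = 7.5
Σc'Δl = 34.4 kN/m; ΣN' = 158.8 kN/m; ΣW sinα = 35.8 kN/m
Resisting = 34.4 + 158.8·tan32.9° = 34.4 + 102.7 = 137.1 kN/m
FS = 137.1 / 35.8 = 3.827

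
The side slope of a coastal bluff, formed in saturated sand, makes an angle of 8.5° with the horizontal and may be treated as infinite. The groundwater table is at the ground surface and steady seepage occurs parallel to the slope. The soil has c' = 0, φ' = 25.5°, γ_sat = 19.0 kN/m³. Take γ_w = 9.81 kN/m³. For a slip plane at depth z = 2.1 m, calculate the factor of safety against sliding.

FS = 1.54

With seepage parallel to the slope and the water table at the surface, the effective normal stress on the slip plane uses the buoyant unit weight γ' = γ_sat − γ_w while the driving shear stress uses γ_sat:
FS = [c' + γ' z cos²β tanφ'] / [γ_sat z sinβ cosβ]
(For c' = 0 this reduces to FS = (γ'/γ_sat)·tanφ'/tanβ.)
γ' = 19.0 − 9.81 = 9.19 kN/m³
Numerator = 0.0 + 9.19·2.1·cos²8.5°·tan25.5° = 0.0 + 9.19·2.1·0.9782·0.4770 = 9.004 kPa
Denominator = 19.0·2.1·sin8.5°·cos8.5° = 19.0·2.1·0.1478·0.9890 = 5.833 kPa
FS = 9.004 / 5.833 = 1.544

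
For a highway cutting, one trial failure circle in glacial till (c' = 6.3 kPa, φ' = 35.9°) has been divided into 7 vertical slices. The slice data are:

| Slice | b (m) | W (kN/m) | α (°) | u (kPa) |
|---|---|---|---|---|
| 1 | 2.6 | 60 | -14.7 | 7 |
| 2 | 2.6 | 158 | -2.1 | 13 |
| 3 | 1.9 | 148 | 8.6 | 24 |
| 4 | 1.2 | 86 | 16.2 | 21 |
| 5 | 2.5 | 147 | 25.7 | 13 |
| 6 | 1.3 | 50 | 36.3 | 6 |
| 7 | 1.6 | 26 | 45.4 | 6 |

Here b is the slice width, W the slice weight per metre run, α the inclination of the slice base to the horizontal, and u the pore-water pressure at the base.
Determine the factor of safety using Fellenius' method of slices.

Ordinary method of slices: FS = Σ[c'·Δl_i + (W_i cosα_i − u_i·Δl_i)·tanφ'] / Σ W_i sinα_i, with Δl_i = b_i / cosα_i.
Slice 1: Δl = 2.6/cos(-14.7°) = 2.688 m; N'_1 = 60·cos(-14.7°) − 7·2.688 = 39.2; c'Δl = 16.93; W sinα = -15.2
Slice 2: Δl = 2.6/cos(-2.1°) = 2.602 m; N'_2 = 158·cos(-2.1°) − 13·2.602 = 124.1; c'Δl = 16.39; W sinα = -5.8
Slice 3: Δl = 1.9/cos8.6° = 1.922 m; N'_3 = 148·cos8.6° − 24·1.922 = 100.2; c'Δl = 12.11; W sinα = 22.1
Slice 4: Δl = 1.2/cos16.2° = 1.250 m; N'_4 = 86·cos16.2° − 21·1.250 = 56.3; c'Δl = 7.87; W sinα = 24.0
Slice 5: Δl = 2.5/cos25.7° = 2.774 m; N'_5 = 147·cos25.7° − 13·2.774 = 96.4; c'Δl = 17.48; W sinα = 63.7
Slice 6: Δl = 1.3/cos36.3° = 1.613 m; N'_6 = 50·cos36.3° − 6·1.613 = 30.6; c'Δl = 10.16; W sinα = 29.6
Slice 7: Δl = 1.6/cos45.4° = 2.279 m; N'_7 = 26·cos45.4° − 6·2.279 = 4.6; c'Δl = 14.36; W sinα = 18.5
Σc'Δl = 95.3 kN/m; ΣN' = 451.4 kN/m; ΣW sinα = 137.0 kN/m
Resisting = 95.3 + 451.4·tan35.9° = 95.3 + 326.8 = 422.1 kN/m
FS = 422.1 / 137.0 = 3.082

FS = 3.08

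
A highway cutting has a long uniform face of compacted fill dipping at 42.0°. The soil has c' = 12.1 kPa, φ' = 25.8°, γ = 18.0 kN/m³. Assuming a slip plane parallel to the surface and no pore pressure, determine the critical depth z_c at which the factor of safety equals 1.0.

z_c = 2.92 m

Setting FS = 1.00 in FS = [c' + γz cos²β tanφ'] / [γz sinβ cosβ] and solving for z:
z = c' / [γ cosβ (FS·sinβ − cosβ·tanφ')]
  = 12.1 / [18.0·cos42.0°·(1.00·sin42.0° − cos42.0°·tan25.8°)]
  = 12.1 / [18.0·0.7431·(1.00·0.6691 − 0.7431·0.4834)]
  = 12.1 / 4.1451 = 2.919 m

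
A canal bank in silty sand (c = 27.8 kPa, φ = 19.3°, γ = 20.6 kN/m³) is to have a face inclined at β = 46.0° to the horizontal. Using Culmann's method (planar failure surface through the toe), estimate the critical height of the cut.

H_c = 34.37 m

Culmann's analysis gives the critical failure plane at α_cr = (β + φ)/2 = (46.0 + 19.3)/2 = 32.6°, and the critical height
H_c = (4c/γ) · sinβ cosφ / [1 − cos(β − φ)]
    = (4·27.8/20.6) · sin46.0°·cos19.3° / [1 − cos(26.7°)]
    = 5.398 · 0.7193·0.9438 / [1 − 0.8934]
    = 5.398 · 0.6789 / 0.1066
    = 34.37 m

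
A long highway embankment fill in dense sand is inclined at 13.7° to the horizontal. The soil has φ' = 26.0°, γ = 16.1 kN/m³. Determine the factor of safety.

For a dry cohesionless infinite slope the factor of safety is FS = tanφ' / tanβ.
FS = tan26.0° / tan13.7° = 0.4877 / 0.2438 = 2.001

FS = 2.00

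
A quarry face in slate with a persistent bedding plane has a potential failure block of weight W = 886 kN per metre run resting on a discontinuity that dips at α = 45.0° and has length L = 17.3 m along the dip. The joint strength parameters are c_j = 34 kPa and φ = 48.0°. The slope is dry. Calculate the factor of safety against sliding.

Resolving the block weight along and normal to the plane and applying the Mohr–Coulomb strength on the joint:
N' = W cosα = 886·cos45.0° = 626.5 kN/m
Driving force T = W sinα = 886·sin45.0° = 626.5 kN/m
Resisting force R = c_j·L + N'·tanφ = 34·17.3 + 626.5·tan48.0° = 588.2 + 695.8 = 1284.0 kN/m
FS = R / T = 1284.0 / 626.5 = 2.049

FS = 2.05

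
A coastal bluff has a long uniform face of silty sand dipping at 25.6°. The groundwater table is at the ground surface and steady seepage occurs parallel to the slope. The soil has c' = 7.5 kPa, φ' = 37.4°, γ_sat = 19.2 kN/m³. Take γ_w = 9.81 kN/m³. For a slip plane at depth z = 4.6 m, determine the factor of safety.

With seepage parallel to the slope and the water table at the surface, the effective normal stress on the slip plane uses the buoyant unit weight γ' = γ_sat − γ_w while the driving shear stress uses γ_sat:
FS = [c' + γ' z cos²β tanφ'] / [γ_sat z sinβ cosβ]
γ' = 19.2 − 9.81 = 9.39 kN/m³
Numerator = 7.5 + 9.39·4.6·cos²25.6°·tan37.4° = 7.5 + 9.39·4.6·0.8133·0.7646 = 34.359 kPa
Denominator = 19.2·4.6·sin25.6°·cos25.6° = 19.2·4.6·0.4321·0.9018 = 34.416 kPa
FS = 34.359 / 34.416 = 0.998

FS = 1.00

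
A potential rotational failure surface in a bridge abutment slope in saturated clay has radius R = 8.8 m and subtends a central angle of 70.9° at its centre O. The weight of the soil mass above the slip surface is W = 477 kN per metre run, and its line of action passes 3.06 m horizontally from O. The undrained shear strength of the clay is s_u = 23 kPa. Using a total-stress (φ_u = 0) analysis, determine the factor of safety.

FS = 1.51

Taking moments about the centre O, the resisting moment is provided by the undrained shear strength acting along the arc:
Arc length L_a = R·θ = 8.8·(70.9°·π/180) = 8.8·1.2374 = 10.89 m
M_R = s_u·L_a·R = 23·10.89·8.8 = 2204.0 kN·m/m
M_D = W·d = 477·3.06 = 1459.6 kN·m/m
FS = M_R / M_D = 2204.0 / 1459.6 = 1.510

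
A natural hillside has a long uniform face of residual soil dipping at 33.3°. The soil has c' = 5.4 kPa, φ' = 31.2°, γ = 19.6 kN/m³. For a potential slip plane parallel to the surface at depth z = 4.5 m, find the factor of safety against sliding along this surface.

FS = 1.06

For an infinite slope with a slip plane parallel to the surface (no pore pressure): FS = [c' + γz cos²β tanφ'] / [γz sinβ cosβ].
γz = 19.6·4.5 = 88.20 kN/m²
Numerator = 5.4 + 88.20·cos²33.3°·tan31.2° = 5.4 + 88.20·0.6986·0.6056 = 42.715 kPa
Denominator = 88.20·sin33.3°·cos33.3° = 88.20·0.5490·0.8358 = 40.473 kPa
FS = 42.715 / 40.473 = 1.055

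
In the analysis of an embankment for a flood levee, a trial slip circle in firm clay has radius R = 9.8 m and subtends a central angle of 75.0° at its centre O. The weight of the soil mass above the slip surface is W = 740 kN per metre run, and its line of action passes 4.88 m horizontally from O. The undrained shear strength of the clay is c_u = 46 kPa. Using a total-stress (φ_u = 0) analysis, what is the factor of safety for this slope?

Taking moments about the centre O, the resisting moment is provided by the undrained shear strength acting along the arc:
Arc length L_a = R·θ = 9.8·(75.0°·π/180) = 9.8·1.3090 = 12.83 m
M_R = c_u·L_a·R = 46·12.83·9.8 = 5782.9 kN·m/m
M_D = W·d = 740·4.88 = 3611.2 kN·m/m
FS = M_R / M_D = 5782.9 / 3611.2 = 1.601

FS = 1.60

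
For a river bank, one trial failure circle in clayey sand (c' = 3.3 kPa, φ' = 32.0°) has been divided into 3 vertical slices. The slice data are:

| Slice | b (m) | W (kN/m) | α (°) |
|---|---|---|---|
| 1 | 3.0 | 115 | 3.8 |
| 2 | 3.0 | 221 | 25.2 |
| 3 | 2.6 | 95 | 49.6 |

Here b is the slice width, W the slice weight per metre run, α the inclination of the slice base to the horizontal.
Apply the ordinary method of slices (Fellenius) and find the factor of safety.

Ordinary method of slices: FS = Σ[c'·Δl_i + (W_i cosα_i)·tanφ'] / Σ W_i sinα_i, with Δl_i = b_i / cosα_i.
Slice 1: Δl = 3.0/cos3.8° = 3.007 m; N'_1 = 115·cos3.8° = 114.7; c'Δl = 9.92; W sinα = 7.6
Slice 2: Δl = 3.0/cos25.2° = 3.316 m; N'_2 = 221·cos25.2° = 200.0; c'Δl = 10.94; W sinα = 94.1
Slice 3: Δl = 2.6/cos49.6° = 4.012 m; N'_3 = 95·cos49.6° = 61.6; c'Δl = 13.24; W sinα = 72.3
Σc'Δl = 34.1 kN/m; ΣN' = 376.3 kN/m; ΣW sinα = 174.1 kN/m
Resisting = 34.1 + 376.3·tan32.0° = 34.1 + 235.1 = 269.2 kN/m
FS = 269.2 / 174.1 = 1.547

FS = 1.55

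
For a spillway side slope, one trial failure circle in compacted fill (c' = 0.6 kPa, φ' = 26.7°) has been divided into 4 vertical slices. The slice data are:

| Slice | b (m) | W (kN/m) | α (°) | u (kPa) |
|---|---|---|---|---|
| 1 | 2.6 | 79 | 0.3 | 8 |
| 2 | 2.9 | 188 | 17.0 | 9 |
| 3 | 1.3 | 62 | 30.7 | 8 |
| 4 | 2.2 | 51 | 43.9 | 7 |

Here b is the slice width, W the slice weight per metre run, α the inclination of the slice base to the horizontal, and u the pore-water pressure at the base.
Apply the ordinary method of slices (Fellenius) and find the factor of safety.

Ordinary method of slices: FS = Σ[c'·Δl_i + (W_i cosα_i − u_i·Δl_i)·tanφ'] / Σ W_i sinα_i, with Δl_i = b_i / cosα_i.
Slice 1: Δl = 2.6/cos0.3° = 2.600 m; N'_1 = 79·cos0.3° − 8·2.600 = 58.2; c'Δl = 1.56; W sinα = 0.4
Slice 2: Δl = 2.9/cos17.0° = 3.033 m; N'_2 = 188·cos17.0° − 9·3.033 = 152.5; c'Δl = 1.82; W sinα = 55.0
Slice 3: Δl = 1.3/cos30.7° = 1.512 m; N'_3 = 62·cos30.7° − 8·1.512 = 41.2; c'Δl = 0.91; W sinα = 31.7
Slice 4: Δl = 2.2/cos43.9° = 3.053 m; N'_4 = 51·cos43.9° − 7·3.053 = 15.4; c'Δl = 1.83; W sinα = 35.4
Σc'Δl = 6.1 kN/m; ΣN' = 267.3 kN/m; ΣW sinα = 122.4 kN/m
Resisting = 6.1 + 267.3·tan26.7° = 6.1 + 134.4 = 140.5 kN/m
FS = 140.5 / 122.4 = 1.148

FS = 1.15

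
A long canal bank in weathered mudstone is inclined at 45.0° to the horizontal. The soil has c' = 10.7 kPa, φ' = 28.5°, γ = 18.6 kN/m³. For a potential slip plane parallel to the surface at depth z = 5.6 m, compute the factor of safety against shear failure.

For an infinite slope with a slip plane parallel to the surface (no pore pressure): FS = [c' + γz cos²β tanφ'] / [γz sinβ cosβ].
γz = 18.6·5.6 = 104.16 kN/m²
Numerator = 10.7 + 104.16·cos²45.0°·tan28.5° = 10.7 + 104.16·0.5000·0.5430 = 38.977 kPa
Denominator = 104.16·sin45.0°·cos45.0° = 104.16·0.7071·0.7071 = 52.080 kPa
FS = 38.977 / 52.080 = 0.748

FS = 0.75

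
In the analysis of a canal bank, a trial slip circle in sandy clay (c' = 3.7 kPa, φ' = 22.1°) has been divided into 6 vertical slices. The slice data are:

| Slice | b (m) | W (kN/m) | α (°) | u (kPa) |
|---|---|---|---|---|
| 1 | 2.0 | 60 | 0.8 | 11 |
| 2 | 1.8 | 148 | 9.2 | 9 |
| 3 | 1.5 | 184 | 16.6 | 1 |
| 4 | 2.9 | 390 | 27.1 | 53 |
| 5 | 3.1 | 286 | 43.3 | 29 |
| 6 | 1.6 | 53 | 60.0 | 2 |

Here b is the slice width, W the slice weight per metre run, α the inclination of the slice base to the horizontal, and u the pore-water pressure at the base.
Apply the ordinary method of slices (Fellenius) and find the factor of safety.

Ordinary method of slices: FS = Σ[c'·Δl_i + (W_i cosα_i − u_i·Δl_i)·tanφ'] / Σ W_i sinα_i, with Δl_i = b_i / cosα_i.
Slice 1: Δl = 2.0/cos0.8° = 2.000 m; N'_1 = 60·cos0.8° − 11·2.000 = 38.0; c'Δl = 7.40; W sinα = 0.8
Slice 2: Δl = 1.8/cos9.2° = 1.823 m; N'_2 = 148·cos9.2° − 9·1.823 = 129.7; c'Δl = 6.75; W sinα = 23.7
Slice 3: Δl = 1.5/cos16.6° = 1.565 m; N'_3 = 184·cos16.6° − 1·1.565 = 174.8; c'Δl = 5.79; W sinα = 52.6
Slice 4: Δl = 2.9/cos27.1° = 3.258 m; N'_4 = 390·cos27.1° − 53·3.258 = 174.5; c'Δl = 12.05; W sinα = 177.7
Slice 5: Δl = 3.1/cos43.3° = 4.260 m; N'_5 = 286·cos43.3° − 29·4.260 = 84.6; c'Δl = 15.76; W sinα = 196.1
Slice 6: Δl = 1.6/cos60.0° = 3.200 m; N'_6 = 53·cos60.0° − 2·3.200 = 20.1; c'Δl = 11.84; W sinα = 45.9
Σc'Δl = 59.6 kN/m; ΣN' = 621.7 kN/m; ΣW sinα = 496.8 kN/m
Resisting = 59.6 + 621.7·tan22.1° = 59.6 + 252.4 = 312.0 kN/m
FS = 312.0 / 496.8 = 0.628

FS = 0.63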